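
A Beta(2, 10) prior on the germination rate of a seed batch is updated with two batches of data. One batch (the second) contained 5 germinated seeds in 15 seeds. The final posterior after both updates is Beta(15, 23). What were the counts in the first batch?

8 germinated seeds and 3 non-germinating seeds

Sequential conjugate updates are equivalent to a single update on the pooled data, so total successes = posterior α − prior α and total failures = posterior β − prior β.
Total across both batches: 15−2=13 germinated seeds, 23−10=13 non-germinating seeds.
Subtract the second batch: 13−5=8 germinated seeds and 13−10=3 non-germinating seeds.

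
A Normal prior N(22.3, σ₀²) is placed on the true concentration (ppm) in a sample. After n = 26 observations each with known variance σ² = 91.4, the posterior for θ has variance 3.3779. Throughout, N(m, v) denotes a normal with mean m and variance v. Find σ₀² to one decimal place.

σ₀² = 86.4

Posterior precision equals prior precision plus data precision: 1/σ_n² = 1/σ₀² + n/σ².
So 1/σ₀² = 1/3.3779 − 26/91.4 = 0.296042 − 0.284464 = 0.011578.
Hence σ₀² = 1/0.011578 ≈ 86.4.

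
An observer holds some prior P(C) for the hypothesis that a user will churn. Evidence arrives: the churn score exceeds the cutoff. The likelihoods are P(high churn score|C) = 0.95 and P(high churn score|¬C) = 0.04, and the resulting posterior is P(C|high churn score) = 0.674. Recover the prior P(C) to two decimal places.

Bayes' rule in odds form gives O(C|E) = O(C)·[P(E|C)/P(E|¬C)], hence O(C) = O(C|E)/LR.
Posterior odds = 0.674/(1−0.674) = 2.0675. LR = 0.95/0.04 = 23.7500.
Prior odds = 2.0675/23.7500 = 0.0871, so P(C) = 0.0871/(1+0.0871) ≈ 0.08.

P(C) = 0.08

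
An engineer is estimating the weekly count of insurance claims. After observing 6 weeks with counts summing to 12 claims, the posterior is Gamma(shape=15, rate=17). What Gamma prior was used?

A Gamma(α, β) prior (rate parametrization) on a Poisson rate with n observations summing to S gives posterior Gamma(α+S, β+n).
So α = 15 − 12 = 3 and β = 17 − 6 = 11.

Gamma(shape=3, rate=11)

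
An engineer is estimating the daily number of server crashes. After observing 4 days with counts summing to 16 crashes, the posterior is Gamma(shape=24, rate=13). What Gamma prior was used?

Gamma–Poisson conjugacy: posterior shape = α + Σxᵢ, posterior rate = β + n.
So α = 24 − 16 = 8 and β = 13 − 4 = 9.

Gamma(shape=8, rate=9)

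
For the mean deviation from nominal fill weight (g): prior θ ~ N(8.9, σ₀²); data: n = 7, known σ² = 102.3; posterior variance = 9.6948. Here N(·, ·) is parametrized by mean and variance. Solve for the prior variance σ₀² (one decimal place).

Posterior precision equals prior precision plus data precision: 1/σ_n² = 1/σ₀² + n/σ².
So 1/σ₀² = 1/9.6948 − 7/102.3 = 0.103148 − 0.068426 = 0.034722.
Hence σ₀² = 1/0.034722 ≈ 28.8.

σ₀² = 28.8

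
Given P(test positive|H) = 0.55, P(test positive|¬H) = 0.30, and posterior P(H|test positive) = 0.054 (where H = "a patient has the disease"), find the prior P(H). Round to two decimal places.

In odds form, posterior odds = prior odds × likelihood ratio, so prior odds = posterior odds ÷ LR.
Posterior odds = 0.054/(1−0.054) = 0.0571. LR = 0.55/0.30 = 1.8333.
Prior odds = 0.0571/1.8333 = 0.0311, so P(H) = 0.0311/(1+0.0311) ≈ 0.03.

P(H) = 0.03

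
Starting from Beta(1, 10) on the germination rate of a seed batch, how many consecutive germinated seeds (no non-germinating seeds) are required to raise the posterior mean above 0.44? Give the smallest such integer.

After k germinated seeds and 0 non-germinating seeds the posterior is Beta(1+k, 10), with mean (1+k)/(1+10+k).
Set (1+k)/(11+k) > 0.44 and solve: k > (0.44·11 − 1)/(1 − 0.44) = 6.857.
The smallest integer exceeding 6.857 is 7.

k = 7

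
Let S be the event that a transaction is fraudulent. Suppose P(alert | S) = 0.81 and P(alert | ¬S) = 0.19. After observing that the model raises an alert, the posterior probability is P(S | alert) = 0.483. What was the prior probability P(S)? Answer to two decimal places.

P(S) = 0.18

Bayes' rule in odds form gives O(S|E) = O(S)·[P(E|S)/P(E|¬S)], hence O(S) = O(S|E)/LR.
Posterior odds = 0.483/(1−0.483) = 0.9342. LR = 0.81/0.19 = 4.2632.
Prior odds = 0.9342/4.2632 = 0.2191, so P(S) = 0.2191/(1+0.2191) ≈ 0.18.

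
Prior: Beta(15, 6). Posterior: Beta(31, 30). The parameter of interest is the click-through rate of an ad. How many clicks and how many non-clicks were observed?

16 clicks and 24 non-clicks

Under Beta–binomial conjugacy the posterior parameters are (a+s, b+f).
Match parameters: s=31−15=16, f=30−6=24.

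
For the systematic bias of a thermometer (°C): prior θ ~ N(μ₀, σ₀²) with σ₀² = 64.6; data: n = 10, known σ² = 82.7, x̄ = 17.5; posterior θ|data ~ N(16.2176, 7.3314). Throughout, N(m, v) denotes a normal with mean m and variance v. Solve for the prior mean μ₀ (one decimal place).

With known observation variance, the Normal–Normal posterior has precision τ_n = τ₀ + n/σ² and mean μ_n = (τ₀μ₀ + (n/σ²)x̄)/τ_n.
Here τ₀ = 1/64.6 = 0.015480 and τ_data = 10/82.7 = 0.120919, so τ_n = 0.136399.
Rearranging for μ₀: μ₀ = (μ_n·τ_n − τ_data·x̄)/τ₀ = (16.2176·0.136399 − 0.120919·17.5) / 0.015480 = 0.095982/0.015480 ≈ 6.2.

μ₀ = 6.2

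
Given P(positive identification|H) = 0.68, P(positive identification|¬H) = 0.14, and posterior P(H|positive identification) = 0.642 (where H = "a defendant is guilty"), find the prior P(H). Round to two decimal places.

P(H) = 0.27

Bayes' rule in odds form gives O(H|E) = O(H)·[P(E|H)/P(E|¬H)], hence O(H) = O(H|E)/LR.
Posterior odds = 0.642/(1−0.642) = 1.7933. LR = 0.68/0.14 = 4.8571.
Prior odds = 1.7933/4.8571 = 0.3692, so P(H) = 0.3692/(1+0.3692) ≈ 0.27.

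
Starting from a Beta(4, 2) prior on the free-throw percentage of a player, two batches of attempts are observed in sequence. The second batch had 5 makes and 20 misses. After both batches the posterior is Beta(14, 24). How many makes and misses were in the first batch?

Sequential conjugate updates are equivalent to a single update on the pooled data, so total successes = posterior α − prior α and total failures = posterior β − prior β.
Total across both batches: 14−4=10 makes, 24−2=22 misses.
Subtract the second batch: 10−5=5 makes and 22−20=2 misses.

5 makes and 2 misses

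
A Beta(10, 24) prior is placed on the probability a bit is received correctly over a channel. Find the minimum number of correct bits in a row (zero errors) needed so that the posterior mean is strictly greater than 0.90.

k = 207

After k correct bits and 0 errors the posterior is Beta(10+k, 24), with mean (10+k)/(10+24+k).
Set (10+k)/(34+k) > 0.90 and solve: k > (0.90·34 − 10)/(1 − 0.90) = 206.000.
The smallest integer exceeding 206.000 is 207.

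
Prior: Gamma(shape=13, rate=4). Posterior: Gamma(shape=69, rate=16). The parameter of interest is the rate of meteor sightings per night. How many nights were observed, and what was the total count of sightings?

n = 12 nights with total 56 sightings

Gamma–Poisson conjugacy: posterior shape = α + Σxᵢ, posterior rate = β + n.
Matching: Σxᵢ = 69 − 13 = 56 and n = 16 − 4 = 12.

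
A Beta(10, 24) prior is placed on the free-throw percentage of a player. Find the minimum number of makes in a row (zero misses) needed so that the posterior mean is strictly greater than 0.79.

k = 81

After k makes and 0 misses the posterior is Beta(10+k, 24), with mean (10+k)/(10+24+k).
Set (10+k)/(34+k) > 0.79 and solve: k > (0.79·34 − 10)/(1 − 0.79) = 80.286.
The smallest integer exceeding 80.286 is 81, and checking k=81: (91)/(115) = 0.7913 > 0.79.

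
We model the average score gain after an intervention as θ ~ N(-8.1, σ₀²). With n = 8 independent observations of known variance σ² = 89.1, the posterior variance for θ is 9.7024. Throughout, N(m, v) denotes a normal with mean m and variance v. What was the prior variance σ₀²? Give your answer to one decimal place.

σ₀² = 75.3

Posterior precision equals prior precision plus data precision: 1/σ_n² = 1/σ₀² + n/σ².
So 1/σ₀² = 1/9.7024 − 8/89.1 = 0.103067 − 0.089787 = 0.013280.
Hence σ₀² = 1/0.013280 ≈ 75.3.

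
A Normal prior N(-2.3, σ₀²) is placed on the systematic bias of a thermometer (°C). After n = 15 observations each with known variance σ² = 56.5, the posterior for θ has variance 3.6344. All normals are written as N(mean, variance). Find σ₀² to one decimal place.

Posterior precision equals prior precision plus data precision: 1/σ_n² = 1/σ₀² + n/σ².
So 1/σ₀² = 1/3.6344 − 15/56.5 = 0.275149 − 0.265487 = 0.009662.
Hence σ₀² = 1/0.009662 ≈ 103.5.

σ₀² = 103.5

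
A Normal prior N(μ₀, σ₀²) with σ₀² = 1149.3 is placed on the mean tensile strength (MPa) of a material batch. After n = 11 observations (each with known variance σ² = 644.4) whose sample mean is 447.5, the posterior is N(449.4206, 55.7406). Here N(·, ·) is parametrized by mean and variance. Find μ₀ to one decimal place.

With known observation variance, the Normal–Normal posterior has precision τ_n = τ₀ + n/σ² and mean μ_n = (τ₀μ₀ + (n/σ²)x̄)/τ_n.
Here τ₀ = 1/1149.3 = 0.000870 and τ_data = 11/644.4 = 0.017070, so τ_n = 0.017940.
Rearranging for μ₀: μ₀ = (μ_n·τ_n − τ_data·x̄)/τ₀ = (449.4206·0.017940 − 0.017070·447.5) / 0.000870 = 0.423781/0.000870 ≈ 487.1.

μ₀ = 487.1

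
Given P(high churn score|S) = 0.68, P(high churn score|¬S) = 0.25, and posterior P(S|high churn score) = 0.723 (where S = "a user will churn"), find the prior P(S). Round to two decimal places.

P(S) = 0.49

In odds form, posterior odds = prior odds × likelihood ratio, so prior odds = posterior odds ÷ LR.
Posterior odds = 0.723/(1−0.723) = 2.6101. LR = 0.68/0.25 = 2.7200.
Prior odds = 2.6101/2.7200 = 0.9596, so P(S) = 0.9596/(1+0.9596) ≈ 0.49.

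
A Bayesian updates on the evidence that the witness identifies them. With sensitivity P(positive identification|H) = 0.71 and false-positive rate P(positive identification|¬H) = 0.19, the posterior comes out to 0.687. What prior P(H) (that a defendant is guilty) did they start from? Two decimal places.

P(H) = 0.37

In odds form, posterior odds = prior odds × likelihood ratio, so prior odds = posterior odds ÷ LR.
Posterior odds = 0.687/(1−0.687) = 2.1949. LR = 0.71/0.19 = 3.7368.
Prior odds = 2.1949/3.7368 = 0.5874, so P(H) = 0.5874/(1+0.5874) ≈ 0.37.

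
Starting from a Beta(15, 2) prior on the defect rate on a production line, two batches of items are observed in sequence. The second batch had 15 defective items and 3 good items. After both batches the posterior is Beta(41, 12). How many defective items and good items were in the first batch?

11 defective items and 7 good items

Because Beta–binomial updating is additive in the counts, the combined data contributed (α_post−α_prior, β_post−β_prior) successes and failures.
Total across both batches: 41−15=26 defective items, 12−2=10 good items.
Subtract the second batch: 26−15=11 defective items and 10−3=7 good items.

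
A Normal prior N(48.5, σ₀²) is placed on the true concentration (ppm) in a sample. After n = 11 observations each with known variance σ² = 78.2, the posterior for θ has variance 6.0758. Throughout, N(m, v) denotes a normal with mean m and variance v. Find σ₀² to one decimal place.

σ₀² = 41.8

For the Normal–Normal model with known σ², precisions add: τ_n = τ₀ + n/σ².
So 1/σ₀² = 1/6.0758 − 11/78.2 = 0.164587 − 0.140665 = 0.023922.
Hence σ₀² = 1/0.023922 ≈ 41.8.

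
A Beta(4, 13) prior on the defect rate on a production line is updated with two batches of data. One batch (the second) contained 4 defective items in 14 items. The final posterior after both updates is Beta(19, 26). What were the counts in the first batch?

Sequential conjugate updates are equivalent to a single update on the pooled data, so total successes = posterior α − prior α and total failures = posterior β − prior β.
Total across both batches: 19−4=15 defective items, 26−13=13 good items.
Subtract the second batch: 15−4=11 defective items and 13−10=3 good items.

11 defective items and 3 good items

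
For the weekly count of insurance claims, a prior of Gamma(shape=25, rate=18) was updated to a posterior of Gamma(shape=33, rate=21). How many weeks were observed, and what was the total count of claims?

Gamma–Poisson conjugacy: posterior shape = α + Σxᵢ, posterior rate = β + n.
Matching: Σxᵢ = 33 − 25 = 8 and n = 21 − 18 = 3.

n = 3 weeks with total 8 claims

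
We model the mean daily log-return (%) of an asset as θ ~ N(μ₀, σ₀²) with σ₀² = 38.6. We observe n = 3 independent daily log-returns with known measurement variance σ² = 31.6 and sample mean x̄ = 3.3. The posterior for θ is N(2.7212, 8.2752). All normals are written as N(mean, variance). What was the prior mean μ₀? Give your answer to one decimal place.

μ₀ = 0.6

The posterior mean is a precision-weighted average: μ_n = (τ₀μ₀ + τ_data·x̄)/(τ₀+τ_data), with τ₀=1/σ₀² and τ_data=n/σ².
Here τ₀ = 1/38.6 = 0.025907 and τ_data = 3/31.6 = 0.094937, so τ_n = 0.120844.
Rearranging for μ₀: μ₀ = (μ_n·τ_n − τ_data·x̄)/τ₀ = (2.7212·0.120844 − 0.094937·3.3) / 0.025907 = 0.015549/0.025907 ≈ 0.6.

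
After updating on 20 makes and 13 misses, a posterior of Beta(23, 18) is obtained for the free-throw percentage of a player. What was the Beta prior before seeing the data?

Beta is conjugate to the binomial likelihood: posterior = Beta(α+s, β+f).
So α = 23 − 20 = 3 and β = 18 − 13 = 5.

Beta(3, 5)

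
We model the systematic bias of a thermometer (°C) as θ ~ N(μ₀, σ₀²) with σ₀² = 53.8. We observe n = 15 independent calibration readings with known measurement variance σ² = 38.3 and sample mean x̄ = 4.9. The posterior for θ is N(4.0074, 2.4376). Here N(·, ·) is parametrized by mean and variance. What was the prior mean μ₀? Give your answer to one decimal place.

The posterior mean is a precision-weighted average: μ_n = (τ₀μ₀ + τ_data·x̄)/(τ₀+τ_data), with τ₀=1/σ₀² and τ_data=n/σ².
Here τ₀ = 1/53.8 = 0.018587 and τ_data = 15/38.3 = 0.391645, so τ_n = 0.410232.
Rearranging for μ₀: μ₀ = (μ_n·τ_n − τ_data·x̄)/τ₀ = (4.0074·0.410232 − 0.391645·4.9) / 0.018587 = -0.275097/0.018587 ≈ -14.8.

μ₀ = -14.8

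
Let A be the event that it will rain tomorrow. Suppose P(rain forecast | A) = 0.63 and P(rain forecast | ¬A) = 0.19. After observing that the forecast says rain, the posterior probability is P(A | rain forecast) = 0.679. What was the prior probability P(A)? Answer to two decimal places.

P(A) = 0.39

In odds form, posterior odds = prior odds × likelihood ratio, so prior odds = posterior odds ÷ LR.
Posterior odds = 0.679/(1−0.679) = 2.1153. LR = 0.63/0.19 = 3.3158.
Prior odds = 2.1153/3.3158 = 0.6379, so P(A) = 0.6379/(1+0.6379) ≈ 0.39.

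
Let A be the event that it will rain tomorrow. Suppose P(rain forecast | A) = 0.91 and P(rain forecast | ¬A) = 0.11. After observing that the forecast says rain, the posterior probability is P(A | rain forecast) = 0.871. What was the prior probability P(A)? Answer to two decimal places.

In odds form, posterior odds = prior odds × likelihood ratio, so prior odds = posterior odds ÷ LR.
Posterior odds = 0.871/(1−0.871) = 6.7519. LR = 0.91/0.11 = 8.2727.
Prior odds = 6.7519/8.2727 = 0.8162, so P(A) = 0.8162/(1+0.8162) ≈ 0.45.

P(A) = 0.45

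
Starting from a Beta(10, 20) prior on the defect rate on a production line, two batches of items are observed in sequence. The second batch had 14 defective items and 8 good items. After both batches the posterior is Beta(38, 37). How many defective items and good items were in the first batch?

14 defective items and 9 good items

Sequential conjugate updates are equivalent to a single update on the pooled data, so total successes = posterior α − prior α and total failures = posterior β − prior β.
Total across both batches: 38−10=28 defective items, 37−20=17 good items.
Subtract the second batch: 28−14=14 defective items and 17−8=9 good items.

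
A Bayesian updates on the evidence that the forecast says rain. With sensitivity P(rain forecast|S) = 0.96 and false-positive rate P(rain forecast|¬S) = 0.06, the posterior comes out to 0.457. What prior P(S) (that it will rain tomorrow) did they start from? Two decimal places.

In odds form, posterior odds = prior odds × likelihood ratio, so prior odds = posterior odds ÷ LR.
Posterior odds = 0.457/(1−0.457) = 0.8416. LR = 0.96/0.06 = 16.0000.
Prior odds = 0.8416/16.0000 = 0.0526, so P(S) = 0.0526/(1+0.0526) ≈ 0.05.

P(S) = 0.05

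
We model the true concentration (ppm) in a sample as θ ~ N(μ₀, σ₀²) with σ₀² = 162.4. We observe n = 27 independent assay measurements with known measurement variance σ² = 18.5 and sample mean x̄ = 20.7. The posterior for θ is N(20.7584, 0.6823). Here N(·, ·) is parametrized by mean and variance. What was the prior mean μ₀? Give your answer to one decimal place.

μ₀ = 34.6

With known observation variance, the Normal–Normal posterior has precision τ_n = τ₀ + n/σ² and mean μ_n = (τ₀μ₀ + (n/σ²)x̄)/τ_n.
Here τ₀ = 1/162.4 = 0.006158 and τ_data = 27/18.5 = 1.459459, so τ_n = 1.465617.
Rearranging for μ₀: μ₀ = (μ_n·τ_n − τ_data·x̄)/τ₀ = (20.7584·1.465617 − 1.459459·20.7) / 0.006158 = 0.213063/0.006158 ≈ 34.6.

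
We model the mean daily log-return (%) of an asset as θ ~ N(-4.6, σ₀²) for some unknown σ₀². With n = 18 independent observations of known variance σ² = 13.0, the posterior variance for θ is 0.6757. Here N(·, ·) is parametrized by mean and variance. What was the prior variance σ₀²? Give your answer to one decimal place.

σ₀² = 10.5

For the Normal–Normal model with known σ², precisions add: τ_n = τ₀ + n/σ².
So 1/σ₀² = 1/0.6757 − 18/13.0 = 1.479947 − 1.384615 = 0.095332.
Hence σ₀² = 1/0.095332 ≈ 10.5.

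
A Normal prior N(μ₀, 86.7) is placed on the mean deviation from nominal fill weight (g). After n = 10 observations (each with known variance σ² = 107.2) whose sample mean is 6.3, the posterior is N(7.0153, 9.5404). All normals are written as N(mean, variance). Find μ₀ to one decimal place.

With known observation variance, the Normal–Normal posterior has precision τ_n = τ₀ + n/σ² and mean μ_n = (τ₀μ₀ + (n/σ²)x̄)/τ_n.
Here τ₀ = 1/86.7 = 0.011534 and τ_data = 10/107.2 = 0.093284, so τ_n = 0.104818.
Rearranging for μ₀: μ₀ = (μ_n·τ_n − τ_data·x̄)/τ₀ = (7.0153·0.104818 − 0.093284·6.3) / 0.011534 = 0.147641/0.011534 ≈ 12.8.

μ₀ = 12.8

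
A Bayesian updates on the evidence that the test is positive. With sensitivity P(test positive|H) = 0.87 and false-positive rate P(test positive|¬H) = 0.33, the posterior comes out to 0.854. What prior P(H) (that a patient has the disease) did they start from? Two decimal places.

Bayes' rule in odds form gives O(H|E) = O(H)·[P(E|H)/P(E|¬H)], hence O(H) = O(H|E)/LR.
Posterior odds = 0.854/(1−0.854) = 5.8493. LR = 0.87/0.33 = 2.6364.
Prior odds = 5.8493/2.6364 = 2.2187, so P(H) = 2.2187/(1+2.2187) ≈ 0.69.

P(H) = 0.69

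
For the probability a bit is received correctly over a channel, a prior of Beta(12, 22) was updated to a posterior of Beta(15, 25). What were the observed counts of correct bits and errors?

A Beta(α, β) prior with s successes and f failures in binomial data gives a Beta(α+s, β+f) posterior.
So s = 15 − 12 = 3 and f = 25 − 22 = 3.

3 correct bits and 3 errors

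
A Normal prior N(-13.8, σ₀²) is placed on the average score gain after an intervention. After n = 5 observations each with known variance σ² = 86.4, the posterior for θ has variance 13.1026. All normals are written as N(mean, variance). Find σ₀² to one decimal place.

σ₀² = 54.2

For the Normal–Normal model with known σ², precisions add: τ_n = τ₀ + n/σ².
So 1/σ₀² = 1/13.1026 − 5/86.4 = 0.076321 − 0.057870 = 0.018451.
Hence σ₀² = 1/0.018451 ≈ 54.2.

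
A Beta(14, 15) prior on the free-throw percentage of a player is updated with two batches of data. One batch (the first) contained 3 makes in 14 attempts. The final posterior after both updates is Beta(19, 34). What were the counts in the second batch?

2 makes and 8 misses

Sequential conjugate updates are equivalent to a single update on the pooled data, so total successes = posterior α − prior α and total failures = posterior β − prior β.
Total across both batches: 19−14=5 makes, 34−15=19 misses.
Subtract the first batch: 5−3=2 makes and 19−11=8 misses.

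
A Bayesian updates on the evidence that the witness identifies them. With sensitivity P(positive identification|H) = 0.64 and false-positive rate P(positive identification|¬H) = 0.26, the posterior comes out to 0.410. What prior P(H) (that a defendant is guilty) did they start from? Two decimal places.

P(H) = 0.22

In odds form, posterior odds = prior odds × likelihood ratio, so prior odds = posterior odds ÷ LR.
Posterior odds = 0.410/(1−0.410) = 0.6949. LR = 0.64/0.26 = 2.4615.
Prior odds = 0.6949/2.4615 = 0.2823, so P(H) = 0.2823/(1+0.2823) ≈ 0.22.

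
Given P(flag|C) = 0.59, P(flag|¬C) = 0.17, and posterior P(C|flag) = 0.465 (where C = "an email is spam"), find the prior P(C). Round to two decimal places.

P(C) = 0.20

In odds form, posterior odds = prior odds × likelihood ratio, so prior odds = posterior odds ÷ LR.
Posterior odds = 0.465/(1−0.465) = 0.8692. LR = 0.59/0.17 = 3.4706.
Prior odds = 0.8692/3.4706 = 0.2504, so P(C) = 0.2504/(1+0.2504) ≈ 0.20.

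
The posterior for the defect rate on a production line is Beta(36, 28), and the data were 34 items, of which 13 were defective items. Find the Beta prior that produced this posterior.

Beta is conjugate to the binomial likelihood: posterior = Beta(a+s, b+f).
So a = 36 − 13 = 23 and b = 28 − 21 = 7.

Beta(23, 7)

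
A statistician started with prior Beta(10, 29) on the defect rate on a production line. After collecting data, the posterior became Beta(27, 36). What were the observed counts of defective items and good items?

17 defective items and 7 good items

Beta is conjugate to the binomial likelihood: posterior = Beta(α+s, β+f).
So s = 27 − 10 = 17 and f = 36 − 29 = 7.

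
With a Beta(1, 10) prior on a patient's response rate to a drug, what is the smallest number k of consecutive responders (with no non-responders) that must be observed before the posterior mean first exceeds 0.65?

k = 18

After k responders and 0 non-responders the posterior is Beta(1+k, 10), with mean (1+k)/(1+10+k).
Set (1+k)/(11+k) > 0.65 and solve: k > (0.65·11 − 1)/(1 − 0.65) = 17.571.
The smallest integer exceeding 17.571 is 18, and checking k=18: (19)/(29) = 0.6552 > 0.65.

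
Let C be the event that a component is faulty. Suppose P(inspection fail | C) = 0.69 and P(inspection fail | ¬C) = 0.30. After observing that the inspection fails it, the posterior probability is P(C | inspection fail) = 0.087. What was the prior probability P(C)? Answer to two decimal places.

In odds form, posterior odds = prior odds × likelihood ratio, so prior odds = posterior odds ÷ LR.
Posterior odds = 0.087/(1−0.087) = 0.0953. LR = 0.69/0.30 = 2.3000.
Prior odds = 0.0953/2.3000 = 0.0414, so P(C) = 0.0414/(1+0.0414) ≈ 0.04.

P(C) = 0.04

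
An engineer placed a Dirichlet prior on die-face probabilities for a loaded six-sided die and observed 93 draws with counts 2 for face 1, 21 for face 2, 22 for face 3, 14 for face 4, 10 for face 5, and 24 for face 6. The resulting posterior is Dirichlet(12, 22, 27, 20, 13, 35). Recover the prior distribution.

For a Dirichlet(α) prior with multinomial counts c, the posterior is Dirichlet(α + c) componentwise.
Subtract each count from the matching posterior parameter: 12−2=10, 22−21=1, 27−22=5, 20−14=6, 13−10=3, 35−24=11.

Dirichlet(10, 1, 5, 6, 3, 11)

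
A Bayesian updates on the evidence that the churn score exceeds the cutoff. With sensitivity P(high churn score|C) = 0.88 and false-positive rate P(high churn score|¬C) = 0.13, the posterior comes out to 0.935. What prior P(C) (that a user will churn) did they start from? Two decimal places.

Bayes' rule in odds form gives O(C|E) = O(C)·[P(E|C)/P(E|¬C)], hence O(C) = O(C|E)/LR.
Posterior odds = 0.935/(1−0.935) = 14.3846. LR = 0.88/0.13 = 6.7692.
Prior odds = 14.3846/6.7692 = 2.1250, so P(C) = 2.1250/(1+2.1250) ≈ 0.68.

P(C) = 0.68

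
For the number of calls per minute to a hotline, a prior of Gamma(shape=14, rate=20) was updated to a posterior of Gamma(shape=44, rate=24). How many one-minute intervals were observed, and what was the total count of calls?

n = 4 one-minute intervals with total 30 calls

Gamma–Poisson conjugacy: posterior shape = α + Σxᵢ, posterior rate = β + n.
Matching: Σxᵢ = 44 − 14 = 30 and n = 24 − 20 = 4.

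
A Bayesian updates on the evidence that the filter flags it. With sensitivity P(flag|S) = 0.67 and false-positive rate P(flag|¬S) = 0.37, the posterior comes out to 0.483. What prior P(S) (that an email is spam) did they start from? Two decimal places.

In odds form, posterior odds = prior odds × likelihood ratio, so prior odds = posterior odds ÷ LR.
Posterior odds = 0.483/(1−0.483) = 0.9342. LR = 0.67/0.37 = 1.8108.
Prior odds = 0.9342/1.8108 = 0.5159, so P(S) = 0.5159/(1+0.5159) ≈ 0.34.

P(S) = 0.34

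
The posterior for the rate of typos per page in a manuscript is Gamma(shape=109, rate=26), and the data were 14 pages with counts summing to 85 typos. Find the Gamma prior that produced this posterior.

A Gamma(α, β) prior (rate parametrization) on a Poisson rate with n observations summing to S gives posterior Gamma(α+S, β+n).
So α = 109 − 85 = 24 and β = 26 − 14 = 12.

Gamma(shape=24, rate=12)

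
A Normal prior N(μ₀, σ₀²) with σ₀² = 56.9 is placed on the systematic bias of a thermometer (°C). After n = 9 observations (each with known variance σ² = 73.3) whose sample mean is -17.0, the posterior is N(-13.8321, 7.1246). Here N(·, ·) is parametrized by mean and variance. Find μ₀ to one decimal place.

The posterior mean is a precision-weighted average: μ_n = (τ₀μ₀ + τ_data·x̄)/(τ₀+τ_data), with τ₀=1/σ₀² and τ_data=n/σ².
Here τ₀ = 1/56.9 = 0.017575 and τ_data = 9/73.3 = 0.122783, so τ_n = 0.140358.
Rearranging for μ₀: μ₀ = (μ_n·τ_n − τ_data·x̄)/τ₀ = (-13.8321·0.140358 − 0.122783·-17.0) / 0.017575 = 0.145865/0.017575 ≈ 8.3.

μ₀ = 8.3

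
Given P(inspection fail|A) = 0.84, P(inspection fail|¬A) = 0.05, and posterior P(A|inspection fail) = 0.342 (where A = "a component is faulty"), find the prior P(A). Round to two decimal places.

Bayes' rule in odds form gives O(A|E) = O(A)·[P(E|A)/P(E|¬A)], hence O(A) = O(A|E)/LR.
Posterior odds = 0.342/(1−0.342) = 0.5198. LR = 0.84/0.05 = 16.8000.
Prior odds = 0.5198/16.8000 = 0.0309, so P(A) = 0.0309/(1+0.0309) ≈ 0.03.

P(A) = 0.03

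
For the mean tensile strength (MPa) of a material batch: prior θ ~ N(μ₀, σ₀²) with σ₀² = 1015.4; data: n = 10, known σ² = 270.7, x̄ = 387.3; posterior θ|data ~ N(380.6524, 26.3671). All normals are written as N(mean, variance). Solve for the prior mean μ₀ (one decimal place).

μ₀ = 131.3

With known observation variance, the Normal–Normal posterior has precision τ_n = τ₀ + n/σ² and mean μ_n = (τ₀μ₀ + (n/σ²)x̄)/τ_n.
Here τ₀ = 1/1015.4 = 0.000985 and τ_data = 10/270.7 = 0.036941, so τ_n = 0.037926.
Rearranging for μ₀: μ₀ = (μ_n·τ_n − τ_data·x̄)/τ₀ = (380.6524·0.037926 − 0.036941·387.3) / 0.000985 = 0.129374/0.000985 ≈ 131.3.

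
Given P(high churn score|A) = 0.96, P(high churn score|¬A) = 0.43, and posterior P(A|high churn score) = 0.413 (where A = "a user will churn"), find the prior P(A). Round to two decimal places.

P(A) = 0.24

Bayes' rule in odds form gives O(A|E) = O(A)·[P(E|A)/P(E|¬A)], hence O(A) = O(A|E)/LR.
Posterior odds = 0.413/(1−0.413) = 0.7036. LR = 0.96/0.43 = 2.2326.
Prior odds = 0.7036/2.2326 = 0.3151, so P(A) = 0.3151/(1+0.3151) ≈ 0.24.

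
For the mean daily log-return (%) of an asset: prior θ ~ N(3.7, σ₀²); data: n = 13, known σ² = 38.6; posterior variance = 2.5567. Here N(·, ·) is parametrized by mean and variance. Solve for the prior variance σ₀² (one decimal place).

Posterior precision equals prior precision plus data precision: 1/σ_n² = 1/σ₀² + n/σ².
So 1/σ₀² = 1/2.5567 − 13/38.6 = 0.391129 − 0.336788 = 0.054341.
Hence σ₀² = 1/0.054341 ≈ 18.4.

σ₀² = 18.4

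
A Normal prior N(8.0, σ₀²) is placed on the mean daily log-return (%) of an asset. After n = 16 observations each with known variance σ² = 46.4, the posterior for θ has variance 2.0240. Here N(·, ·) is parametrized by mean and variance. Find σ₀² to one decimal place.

Posterior precision equals prior precision plus data precision: 1/σ_n² = 1/σ₀² + n/σ².
So 1/σ₀² = 1/2.0240 − 16/46.4 = 0.494071 − 0.344828 = 0.149243.
Hence σ₀² = 1/0.149243 ≈ 6.7.

σ₀² = 6.7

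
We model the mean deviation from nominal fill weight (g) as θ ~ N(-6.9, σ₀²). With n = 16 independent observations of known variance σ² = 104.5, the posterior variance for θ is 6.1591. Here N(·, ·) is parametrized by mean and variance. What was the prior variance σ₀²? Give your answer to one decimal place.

For the Normal–Normal model with known σ², precisions add: τ_n = τ₀ + n/σ².
So 1/σ₀² = 1/6.1591 − 16/104.5 = 0.162361 − 0.153110 = 0.009251.
Hence σ₀² = 1/0.009251 ≈ 108.1.

σ₀² = 108.1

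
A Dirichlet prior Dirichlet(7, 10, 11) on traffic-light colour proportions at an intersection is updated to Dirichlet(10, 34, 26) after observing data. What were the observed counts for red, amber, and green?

For a Dirichlet(α) prior with multinomial counts c, the posterior is Dirichlet(α + c) componentwise.
Counts are posterior − prior componentwise: 10−7=3, 34−10=24, 26−11=15.

counts (3, 24, 15)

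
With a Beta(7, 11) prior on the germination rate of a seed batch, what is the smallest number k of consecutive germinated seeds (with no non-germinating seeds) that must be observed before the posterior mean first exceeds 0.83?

k = 47

After k germinated seeds and 0 non-germinating seeds the posterior is Beta(7+k, 11), with mean (7+k)/(7+11+k).
Set (7+k)/(18+k) > 0.83 and solve: k > (0.83·18 − 7)/(1 − 0.83) = 46.706.
The smallest integer exceeding 46.706 is 47.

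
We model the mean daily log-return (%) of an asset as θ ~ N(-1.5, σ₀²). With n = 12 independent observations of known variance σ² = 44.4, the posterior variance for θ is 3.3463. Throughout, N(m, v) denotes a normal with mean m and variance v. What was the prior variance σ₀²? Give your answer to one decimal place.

For the Normal–Normal model with known σ², precisions add: τ_n = τ₀ + n/σ².
So 1/σ₀² = 1/3.3463 − 12/44.4 = 0.298838 − 0.270270 = 0.028568.
Hence σ₀² = 1/0.028568 ≈ 35.0.

σ₀² = 35.0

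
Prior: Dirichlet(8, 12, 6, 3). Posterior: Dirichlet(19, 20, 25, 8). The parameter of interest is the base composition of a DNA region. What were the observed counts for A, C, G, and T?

For a Dirichlet(α) prior with multinomial counts c, the posterior is Dirichlet(α + c) componentwise.
Counts are posterior − prior componentwise: 19−8=11, 20−12=8, 25−6=19, 8−3=5.

counts (11, 8, 19, 5)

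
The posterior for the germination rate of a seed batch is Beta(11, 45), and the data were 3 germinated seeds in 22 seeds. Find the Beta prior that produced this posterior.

Beta(8, 26)

A Beta(a, b) prior with s successes and f failures in binomial data gives a Beta(a+s, b+f) posterior.
Subtract the data counts: 11−3=8, 45−19=26.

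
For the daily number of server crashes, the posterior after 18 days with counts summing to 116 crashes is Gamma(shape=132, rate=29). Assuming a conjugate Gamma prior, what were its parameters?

Gamma(shape=16, rate=11)

A Gamma(α, β) prior (rate parametrization) on a Poisson rate with n observations summing to S gives posterior Gamma(α+S, β+n).
So α = 132 − 116 = 16 and β = 29 − 18 = 11.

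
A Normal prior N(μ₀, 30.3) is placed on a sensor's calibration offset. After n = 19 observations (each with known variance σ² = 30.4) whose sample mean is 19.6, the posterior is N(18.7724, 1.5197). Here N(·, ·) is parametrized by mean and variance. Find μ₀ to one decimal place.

μ₀ = 3.1

With known observation variance, the Normal–Normal posterior has precision τ_n = τ₀ + n/σ² and mean μ_n = (τ₀μ₀ + (n/σ²)x̄)/τ_n.
Here τ₀ = 1/30.3 = 0.033003 and τ_data = 19/30.4 = 0.625000, so τ_n = 0.658003.
Rearranging for μ₀: μ₀ = (μ_n·τ_n − τ_data·x̄)/τ₀ = (18.7724·0.658003 − 0.625000·19.6) / 0.033003 = 0.102296/0.033003 ≈ 3.1.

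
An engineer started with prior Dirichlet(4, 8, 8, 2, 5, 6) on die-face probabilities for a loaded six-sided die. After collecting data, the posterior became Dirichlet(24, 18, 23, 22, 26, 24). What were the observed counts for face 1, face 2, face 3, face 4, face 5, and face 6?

For a Dirichlet(α) prior with multinomial counts c, the posterior is Dirichlet(α + c) componentwise.
Counts are posterior − prior componentwise: 24−4=20, 18−8=10, 23−8=15, 22−2=20, 26−5=21, 24−6=18.

counts (20, 10, 15, 20, 21, 18)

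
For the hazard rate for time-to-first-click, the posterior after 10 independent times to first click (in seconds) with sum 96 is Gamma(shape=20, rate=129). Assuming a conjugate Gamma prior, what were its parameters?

Gamma–exponential conjugacy: posterior shape = α + n, posterior rate = β + Σtᵢ.
So α = 20 − 10 = 10 and β = 129 − 96 = 33.

Gamma(shape=10, rate=33)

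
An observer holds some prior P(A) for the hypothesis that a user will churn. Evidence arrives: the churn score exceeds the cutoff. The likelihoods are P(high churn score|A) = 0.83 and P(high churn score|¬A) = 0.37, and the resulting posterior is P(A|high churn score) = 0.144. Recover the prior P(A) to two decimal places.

Bayes' rule in odds form gives O(A|E) = O(A)·[P(E|A)/P(E|¬A)], hence O(A) = O(A|E)/LR.
Posterior odds = 0.144/(1−0.144) = 0.1682. LR = 0.83/0.37 = 2.2432.
Prior odds = 0.1682/2.2432 = 0.0750, so P(A) = 0.0750/(1+0.0750) ≈ 0.07.

P(A) = 0.07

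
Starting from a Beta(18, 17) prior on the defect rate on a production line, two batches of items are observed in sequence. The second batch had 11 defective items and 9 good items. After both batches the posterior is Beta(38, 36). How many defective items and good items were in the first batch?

Because Beta–binomial updating is additive in the counts, the combined data contributed (α_post−α_prior, β_post−β_prior) successes and failures.
Total across both batches: 38−18=20 defective items, 36−17=19 good items.
Subtract the second batch: 20−11=9 defective items and 19−9=10 good items.

9 defective items and 10 good items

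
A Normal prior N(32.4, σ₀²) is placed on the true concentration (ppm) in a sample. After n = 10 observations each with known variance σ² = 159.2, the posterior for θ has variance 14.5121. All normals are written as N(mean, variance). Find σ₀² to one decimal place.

σ₀² = 164.1

Posterior precision equals prior precision plus data precision: 1/σ_n² = 1/σ₀² + n/σ².
So 1/σ₀² = 1/14.5121 − 10/159.2 = 0.068908 − 0.062814 = 0.006094.
Hence σ₀² = 1/0.006094 ≈ 164.1.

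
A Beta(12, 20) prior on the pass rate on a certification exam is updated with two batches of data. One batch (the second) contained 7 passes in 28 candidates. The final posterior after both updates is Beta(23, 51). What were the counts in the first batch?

Sequential conjugate updates are equivalent to a single update on the pooled data, so total successes = posterior α − prior α and total failures = posterior β − prior β.
Total across both batches: 23−12=11 passes, 51−20=31 failures.
Subtract the second batch: 11−7=4 passes and 31−21=10 failures.

4 passes and 10 failures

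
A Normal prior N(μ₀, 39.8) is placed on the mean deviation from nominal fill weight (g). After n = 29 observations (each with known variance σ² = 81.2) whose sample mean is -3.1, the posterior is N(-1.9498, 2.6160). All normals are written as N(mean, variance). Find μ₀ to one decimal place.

μ₀ = 14.4

The posterior mean is a precision-weighted average: μ_n = (τ₀μ₀ + τ_data·x̄)/(τ₀+τ_data), with τ₀=1/σ₀² and τ_data=n/σ².
Here τ₀ = 1/39.8 = 0.025126 and τ_data = 29/81.2 = 0.357143, so τ_n = 0.382269.
Rearranging for μ₀: μ₀ = (μ_n·τ_n − τ_data·x̄)/τ₀ = (-1.9498·0.382269 − 0.357143·-3.1) / 0.025126 = 0.361795/0.025126 ≈ 14.4.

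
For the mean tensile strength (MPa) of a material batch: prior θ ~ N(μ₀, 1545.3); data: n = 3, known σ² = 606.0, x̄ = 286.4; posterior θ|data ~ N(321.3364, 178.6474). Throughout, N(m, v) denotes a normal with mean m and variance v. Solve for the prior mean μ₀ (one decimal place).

With known observation variance, the Normal–Normal posterior has precision τ_n = τ₀ + n/σ² and mean μ_n = (τ₀μ₀ + (n/σ²)x̄)/τ_n.
Here τ₀ = 1/1545.3 = 0.000647 and τ_data = 3/606.0 = 0.004950, so τ_n = 0.005597.
Rearranging for μ₀: μ₀ = (μ_n·τ_n − τ_data·x̄)/τ₀ = (321.3364·0.005597 − 0.004950·286.4) / 0.000647 = 0.380840/0.000647 ≈ 588.6.

μ₀ = 588.6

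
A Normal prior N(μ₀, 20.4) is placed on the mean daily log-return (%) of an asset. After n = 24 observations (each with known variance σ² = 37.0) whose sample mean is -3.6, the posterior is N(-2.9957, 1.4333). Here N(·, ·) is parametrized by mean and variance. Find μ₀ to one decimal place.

With known observation variance, the Normal–Normal posterior has precision τ_n = τ₀ + n/σ² and mean μ_n = (τ₀μ₀ + (n/σ²)x̄)/τ_n.
Here τ₀ = 1/20.4 = 0.049020 and τ_data = 24/37.0 = 0.648649, so τ_n = 0.697669.
Rearranging for μ₀: μ₀ = (μ_n·τ_n − τ_data·x̄)/τ₀ = (-2.9957·0.697669 − 0.648649·-3.6) / 0.049020 = 0.245129/0.049020 ≈ 5.0.

μ₀ = 5.0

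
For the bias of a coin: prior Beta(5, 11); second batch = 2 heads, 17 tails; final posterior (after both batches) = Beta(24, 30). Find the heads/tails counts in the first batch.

Sequential conjugate updates are equivalent to a single update on the pooled data, so total successes = posterior α − prior α and total failures = posterior β − prior β.
Total across both batches: 24−5=19 heads, 30−11=19 tails.
Subtract the second batch: 19−2=17 heads and 19−17=2 tails.

17 heads and 2 tails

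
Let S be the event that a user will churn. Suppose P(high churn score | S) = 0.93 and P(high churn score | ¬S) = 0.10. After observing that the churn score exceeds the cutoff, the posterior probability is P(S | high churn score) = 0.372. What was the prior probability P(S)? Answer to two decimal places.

Bayes' rule in odds form gives O(S|E) = O(S)·[P(E|S)/P(E|¬S)], hence O(S) = O(S|E)/LR.
Posterior odds = 0.372/(1−0.372) = 0.5924. LR = 0.93/0.10 = 9.3000.
Prior odds = 0.5924/9.3000 = 0.0637, so P(S) = 0.0637/(1+0.0637) ≈ 0.06.

P(S) = 0.06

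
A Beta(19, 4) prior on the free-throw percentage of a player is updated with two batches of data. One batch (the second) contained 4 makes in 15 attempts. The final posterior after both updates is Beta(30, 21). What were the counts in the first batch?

7 makes and 6 misses

Because Beta–binomial updating is additive in the counts, the combined data contributed (α_post−α_prior, β_post−β_prior) successes and failures.
Total across both batches: 30−19=11 makes, 21−4=17 misses.
Subtract the second batch: 11−4=7 makes and 17−11=6 misses.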